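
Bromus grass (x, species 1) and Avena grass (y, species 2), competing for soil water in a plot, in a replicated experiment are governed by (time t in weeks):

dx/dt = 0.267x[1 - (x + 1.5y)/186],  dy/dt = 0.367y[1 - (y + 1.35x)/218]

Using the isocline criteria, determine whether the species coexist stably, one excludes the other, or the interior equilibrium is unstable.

unstable coexistence (outcome depends on initial conditions)

Compare the nullcline intercepts: K1/α12 = 186/1.5 = 124 < K2 = 218; K2/α21 = 218/1.35 = 161 < K1 = 186.
Since both are reversed, neither can invade when rare; the interior point is a saddle.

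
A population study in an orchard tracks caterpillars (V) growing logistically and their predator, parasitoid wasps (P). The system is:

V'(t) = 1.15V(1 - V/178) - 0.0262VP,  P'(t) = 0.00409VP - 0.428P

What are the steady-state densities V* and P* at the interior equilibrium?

V* ≈ 105, P* ≈ 18.1

From dP/dt = 0 with P > 0: 0.00409V* = 0.428, so V* = 105.
Substitute into dV/dt = 0: 1.15(1 - 105/178) = 0.0262P*.
The bracket is 0.412, giving P* = 0.474/0.0262 = 18.1.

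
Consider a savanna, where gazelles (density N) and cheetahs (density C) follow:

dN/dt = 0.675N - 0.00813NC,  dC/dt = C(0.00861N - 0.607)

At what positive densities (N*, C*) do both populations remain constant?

Set dC/dt = 0 with C > 0: 0.00861N - 0.607 = 0, so N* = 0.607/0.00861 = 70.5.
Set dN/dt = 0 with N > 0: 0.675 - 0.00813C = 0, so C* = 0.675/0.00813 = 83.

N* ≈ 70.5, C* ≈ 83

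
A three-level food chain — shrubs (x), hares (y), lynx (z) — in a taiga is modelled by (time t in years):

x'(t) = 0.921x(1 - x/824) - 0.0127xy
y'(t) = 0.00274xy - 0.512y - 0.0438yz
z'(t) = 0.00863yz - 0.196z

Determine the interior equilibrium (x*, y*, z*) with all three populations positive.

From dz/dt = 0: 0.00863y* = 0.196, so y* = 22.7.
From dx/dt = 0: 0.921(1 - x*/824) = 0.0127·22.7, giving x* = 824·(1 - 0.313) = 566.
From dy/dt = 0: 0.00274·566 - 0.512 = 0.0438z*, so z* = 1.04/0.0438 = 23.7.

x* ≈ 566, y* ≈ 22.7, z* ≈ 23.7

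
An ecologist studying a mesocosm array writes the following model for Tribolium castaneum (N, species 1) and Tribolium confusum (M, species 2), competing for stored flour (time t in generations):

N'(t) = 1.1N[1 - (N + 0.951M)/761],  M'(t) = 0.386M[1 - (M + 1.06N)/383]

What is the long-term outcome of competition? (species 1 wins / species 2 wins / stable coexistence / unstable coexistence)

species 1 excludes species 2

Compare the nullcline intercepts: K1/α12 = 761/0.951 = 800 > K2 = 383; K2/α21 = 383/1.06 = 361 < K1 = 761.
Since the inequalities point opposite ways, species 1 can invade but species 2 cannot.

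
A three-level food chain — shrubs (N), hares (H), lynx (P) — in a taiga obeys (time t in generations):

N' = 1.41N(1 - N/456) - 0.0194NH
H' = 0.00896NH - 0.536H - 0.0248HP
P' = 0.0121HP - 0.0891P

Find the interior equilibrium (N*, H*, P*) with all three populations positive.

From dP/dt = 0: 0.0121H* = 0.0891, so H* = 7.36.
From dN/dt = 0: 1.41(1 - N*/456) = 0.0194·7.36, giving N* = 456·(1 - 0.101) = 410.
From dH/dt = 0: 0.00896·410 - 0.536 = 0.0248P*, so P* = 3.14/0.0248 = 126.

N* ≈ 410, H* ≈ 7.36, P* ≈ 126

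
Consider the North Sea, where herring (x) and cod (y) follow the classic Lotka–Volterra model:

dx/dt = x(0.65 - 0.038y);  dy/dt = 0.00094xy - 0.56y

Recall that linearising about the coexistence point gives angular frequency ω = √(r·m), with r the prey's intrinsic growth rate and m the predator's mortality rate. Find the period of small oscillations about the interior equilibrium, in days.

Here r = 0.65 and m = 0.56, so r·m = 0.364.
ω = √0.364 = 0.603 per day, hence T = 2π/ω ≈ 10.4 days.

T ≈ 10.4 days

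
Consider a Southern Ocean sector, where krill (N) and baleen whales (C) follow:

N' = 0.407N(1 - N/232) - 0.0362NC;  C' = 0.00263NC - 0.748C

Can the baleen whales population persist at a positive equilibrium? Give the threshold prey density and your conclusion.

The predator equation gives dC/dt > 0 only when N > 0.748/0.00263 = 284.
Without the predator, N → K = 232. Since 232 < 284, the predator cannot invade.

Threshold N = 284; K < 284, so no, the predator goes extinct.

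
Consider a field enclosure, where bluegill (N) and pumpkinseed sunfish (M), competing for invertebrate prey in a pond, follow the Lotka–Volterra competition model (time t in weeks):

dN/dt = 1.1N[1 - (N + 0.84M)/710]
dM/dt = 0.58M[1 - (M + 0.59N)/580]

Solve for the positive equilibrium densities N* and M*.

Setting both brackets to zero gives the nullclines N + 0.84M = 710 and 0.59N + M = 580.
Substituting M = 580 - 0.59N into the first: N(1 - 0.84·0.59) = 710 - 0.84·580.
So N* = 223/0.504 = 442, and then M* = 580 - 0.59·442 = 319.

N* ≈ 442, M* ≈ 319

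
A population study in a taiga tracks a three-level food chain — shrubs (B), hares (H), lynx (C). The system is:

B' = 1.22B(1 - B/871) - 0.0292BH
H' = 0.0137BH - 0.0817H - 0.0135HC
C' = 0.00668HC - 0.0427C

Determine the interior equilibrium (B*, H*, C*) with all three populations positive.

B* ≈ 738, H* ≈ 6.39, C* ≈ 743

From dC/dt = 0: 0.00668H* = 0.0427, so H* = 6.39.
From dB/dt = 0: 1.22(1 - B*/871) = 0.0292·6.39, giving B* = 871·(1 - 0.153) = 738.
From dH/dt = 0: 0.0137·738 - 0.0817 = 0.0135C*, so C* = 10/0.0135 = 743.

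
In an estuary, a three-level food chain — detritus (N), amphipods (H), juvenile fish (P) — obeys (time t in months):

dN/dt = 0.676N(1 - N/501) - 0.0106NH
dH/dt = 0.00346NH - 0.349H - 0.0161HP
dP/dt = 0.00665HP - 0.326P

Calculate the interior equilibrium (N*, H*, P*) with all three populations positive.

From dP/dt = 0: 0.00665H* = 0.326, so H* = 49.
From dN/dt = 0: 0.676(1 - N*/501) = 0.0106·49, giving N* = 501·(1 - 0.769) = 116.
From dH/dt = 0: 0.00346·116 - 0.349 = 0.0161P*, so P* = 0.052/0.0161 = 3.23.

N* ≈ 116, H* ≈ 49, P* ≈ 3.23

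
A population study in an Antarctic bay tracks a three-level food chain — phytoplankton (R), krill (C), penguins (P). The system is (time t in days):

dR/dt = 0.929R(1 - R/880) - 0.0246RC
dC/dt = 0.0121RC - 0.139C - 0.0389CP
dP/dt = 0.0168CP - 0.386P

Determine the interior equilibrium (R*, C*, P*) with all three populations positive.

From dP/dt = 0: 0.0168C* = 0.386, so C* = 23.
From dR/dt = 0: 0.929(1 - R*/880) = 0.0246·23, giving R* = 880·(1 - 0.608) = 345.
From dC/dt = 0: 0.0121·345 - 0.139 = 0.0389P*, so P* = 4.03/0.0389 = 104.

R* ≈ 345, C* ≈ 23, P* ≈ 104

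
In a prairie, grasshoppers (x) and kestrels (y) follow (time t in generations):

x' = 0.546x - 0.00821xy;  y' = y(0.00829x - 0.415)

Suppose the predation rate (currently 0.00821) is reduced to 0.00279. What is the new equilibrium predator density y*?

y* ≈ 196

At the interior fixed point, setting dx/dt = 0 with x > 0 fixes y* = (prey growth rate)/(xy coefficient) — independent of the other coefficients.
With the change, y* = 0.546/0.00279 = 196; it rises from 66.5.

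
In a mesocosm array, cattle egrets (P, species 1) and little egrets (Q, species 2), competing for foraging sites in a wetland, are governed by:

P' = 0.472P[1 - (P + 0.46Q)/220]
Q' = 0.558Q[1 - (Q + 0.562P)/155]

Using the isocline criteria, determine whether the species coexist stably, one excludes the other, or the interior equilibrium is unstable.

stable coexistence

Compare the nullcline intercepts: K1/α12 = 220/0.46 = 478 > K2 = 155; K2/α21 = 155/0.562 = 276 > K1 = 220.
Since both inequalities hold, each species can invade when rare, so the interior equilibrium is stable.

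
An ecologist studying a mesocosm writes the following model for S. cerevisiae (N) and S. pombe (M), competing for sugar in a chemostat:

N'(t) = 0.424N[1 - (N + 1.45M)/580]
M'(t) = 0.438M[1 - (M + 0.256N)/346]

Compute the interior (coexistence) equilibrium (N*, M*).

N* ≈ 125, M* ≈ 314

Setting both brackets to zero gives the nullclines N + 1.45M = 580 and 0.256N + M = 346.
Substituting M = 346 - 0.256N into the first: N(1 - 1.45·0.256) = 580 - 1.45·346.
So N* = 78.3/0.629 = 125, and then M* = 346 - 0.256·125 = 314.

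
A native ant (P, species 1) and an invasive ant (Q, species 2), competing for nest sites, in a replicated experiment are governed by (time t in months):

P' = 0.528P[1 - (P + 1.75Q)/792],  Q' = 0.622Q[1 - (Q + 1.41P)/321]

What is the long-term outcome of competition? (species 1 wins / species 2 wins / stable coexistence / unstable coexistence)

species 1 excludes species 2

Compare the nullcline intercepts: K1/α12 = 792/1.75 = 453 > K2 = 321; K2/α21 = 321/1.41 = 228 < K1 = 792.
Since the inequalities point opposite ways, species 1 can invade but species 2 cannot.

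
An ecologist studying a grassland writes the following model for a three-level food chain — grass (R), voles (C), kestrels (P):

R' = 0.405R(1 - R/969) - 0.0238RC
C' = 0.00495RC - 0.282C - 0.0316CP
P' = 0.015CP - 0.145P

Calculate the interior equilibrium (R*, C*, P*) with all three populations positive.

From dP/dt = 0: 0.015C* = 0.145, so C* = 9.67.
From dR/dt = 0: 0.405(1 - R*/969) = 0.0238·9.67, giving R* = 969·(1 - 0.568) = 419.
From dC/dt = 0: 0.00495·419 - 0.282 = 0.0316P*, so P* = 1.79/0.0316 = 56.6.

R* ≈ 419, C* ≈ 9.67, P* ≈ 56.6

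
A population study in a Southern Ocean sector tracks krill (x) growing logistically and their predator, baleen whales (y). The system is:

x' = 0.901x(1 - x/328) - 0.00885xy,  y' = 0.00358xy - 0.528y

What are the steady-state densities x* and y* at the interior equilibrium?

From dy/dt = 0 with y > 0: 0.00358x* = 0.528, so x* = 147.
Substitute into dx/dt = 0: 0.901(1 - 147/328) = 0.00885y*.
The bracket is 0.55, giving y* = 0.496/0.00885 = 56.

x* ≈ 147, y* ≈ 56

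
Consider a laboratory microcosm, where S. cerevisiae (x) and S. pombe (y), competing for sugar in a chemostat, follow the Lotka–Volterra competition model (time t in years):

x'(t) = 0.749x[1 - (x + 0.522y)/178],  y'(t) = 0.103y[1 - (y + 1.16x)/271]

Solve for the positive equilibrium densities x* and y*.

x* ≈ 92.6, y* ≈ 164

Setting both brackets to zero gives the nullclines x + 0.522y = 178 and 1.16x + y = 271.
Substituting y = 271 - 1.16x into the first: x(1 - 0.522·1.16) = 178 - 0.522·271.
So x* = 36.5/0.394 = 92.6, and then y* = 271 - 1.16·92.6 = 164.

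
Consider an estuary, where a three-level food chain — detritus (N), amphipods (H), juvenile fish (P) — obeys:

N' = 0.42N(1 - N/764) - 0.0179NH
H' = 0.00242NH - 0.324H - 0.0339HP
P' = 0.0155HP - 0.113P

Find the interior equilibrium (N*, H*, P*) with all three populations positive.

N* ≈ 527, H* ≈ 7.29, P* ≈ 28

From dP/dt = 0: 0.0155H* = 0.113, so H* = 7.29.
From dN/dt = 0: 0.42(1 - N*/764) = 0.0179·7.29, giving N* = 764·(1 - 0.311) = 527.
From dH/dt = 0: 0.00242·527 - 0.324 = 0.0339P*, so P* = 0.95/0.0339 = 28.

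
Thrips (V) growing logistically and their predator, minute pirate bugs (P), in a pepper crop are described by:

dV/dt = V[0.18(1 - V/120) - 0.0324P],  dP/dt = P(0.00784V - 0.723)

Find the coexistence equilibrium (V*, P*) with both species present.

V* ≈ 92.2, P* ≈ 1.29

From dP/dt = 0 with P > 0: 0.00784V* = 0.723, so V* = 92.2.
Substitute into dV/dt = 0: 0.18(1 - 92.2/120) = 0.0324P*.
The bracket is 0.232, giving P* = 0.0417/0.0324 = 1.29.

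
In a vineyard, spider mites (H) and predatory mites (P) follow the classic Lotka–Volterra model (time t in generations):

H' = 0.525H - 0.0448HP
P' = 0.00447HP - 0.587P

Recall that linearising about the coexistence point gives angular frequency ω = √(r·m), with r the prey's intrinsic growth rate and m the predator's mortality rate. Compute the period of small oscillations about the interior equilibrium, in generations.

T ≈ 11.3 generations

Here r = 0.525 and m = 0.587, so r·m = 0.308.
ω = √0.308 = 0.555 per generation, hence T = 2π/ω ≈ 11.3 generations.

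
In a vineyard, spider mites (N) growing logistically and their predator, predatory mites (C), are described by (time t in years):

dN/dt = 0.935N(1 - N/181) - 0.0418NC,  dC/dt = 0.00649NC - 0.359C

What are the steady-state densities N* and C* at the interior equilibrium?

From dC/dt = 0 with C > 0: 0.00649N* = 0.359, so N* = 55.3.
Substitute into dN/dt = 0: 0.935(1 - 55.3/181) = 0.0418C*.
The bracket is 0.694, giving C* = 0.649/0.0418 = 15.5.

N* ≈ 55.3, C* ≈ 15.5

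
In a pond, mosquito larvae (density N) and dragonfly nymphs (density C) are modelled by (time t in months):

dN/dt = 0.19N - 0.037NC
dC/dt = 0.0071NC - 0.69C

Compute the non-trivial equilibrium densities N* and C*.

N* ≈ 97.2, C* ≈ 5.14

Set dC/dt = 0 with C > 0: 0.0071N - 0.69 = 0, so N* = 0.69/0.0071 = 97.2.
Set dN/dt = 0 with N > 0: 0.19 - 0.037C = 0, so C* = 0.19/0.037 = 5.14.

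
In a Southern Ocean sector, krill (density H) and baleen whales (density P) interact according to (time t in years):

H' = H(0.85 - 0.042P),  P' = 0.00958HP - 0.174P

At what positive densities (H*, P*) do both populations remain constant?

H* ≈ 18.2, P* ≈ 20.2

Set dP/dt = 0 with P > 0: 0.00958H - 0.174 = 0, so H* = 0.174/0.00958 = 18.2.
Set dH/dt = 0 with H > 0: 0.85 - 0.042P = 0, so P* = 0.85/0.042 = 20.2.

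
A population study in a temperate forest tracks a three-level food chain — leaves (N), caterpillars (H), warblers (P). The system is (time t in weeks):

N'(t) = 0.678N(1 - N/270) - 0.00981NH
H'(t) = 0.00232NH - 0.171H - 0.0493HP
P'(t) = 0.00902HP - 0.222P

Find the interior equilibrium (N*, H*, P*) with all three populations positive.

N* ≈ 174, H* ≈ 24.6, P* ≈ 4.71

From dP/dt = 0: 0.00902H* = 0.222, so H* = 24.6.
From dN/dt = 0: 0.678(1 - N*/270) = 0.00981·24.6, giving N* = 270·(1 - 0.356) = 174.
From dH/dt = 0: 0.00232·174 - 0.171 = 0.0493P*, so P* = 0.232/0.0493 = 4.71.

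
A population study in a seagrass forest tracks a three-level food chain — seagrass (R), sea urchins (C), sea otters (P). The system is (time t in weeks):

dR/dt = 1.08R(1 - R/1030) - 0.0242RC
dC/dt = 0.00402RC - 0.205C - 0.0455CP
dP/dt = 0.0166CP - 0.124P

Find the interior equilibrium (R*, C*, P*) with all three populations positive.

From dP/dt = 0: 0.0166C* = 0.124, so C* = 7.47.
From dR/dt = 0: 1.08(1 - R*/1030) = 0.0242·7.47, giving R* = 1030·(1 - 0.167) = 858.
From dC/dt = 0: 0.00402·858 - 0.205 = 0.0455P*, so P* = 3.24/0.0455 = 71.3.

R* ≈ 858, C* ≈ 7.47, P* ≈ 71.3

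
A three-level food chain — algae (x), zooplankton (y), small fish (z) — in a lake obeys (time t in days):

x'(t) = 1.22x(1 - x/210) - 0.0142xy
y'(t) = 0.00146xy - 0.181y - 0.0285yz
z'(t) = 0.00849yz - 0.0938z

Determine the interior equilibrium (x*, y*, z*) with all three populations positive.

x* ≈ 183, y* ≈ 11, z* ≈ 3.02

From dz/dt = 0: 0.00849y* = 0.0938, so y* = 11.
From dx/dt = 0: 1.22(1 - x*/210) = 0.0142·11, giving x* = 210·(1 - 0.129) = 183.
From dy/dt = 0: 0.00146·183 - 0.181 = 0.0285z*, so z* = 0.0862/0.0285 = 3.02.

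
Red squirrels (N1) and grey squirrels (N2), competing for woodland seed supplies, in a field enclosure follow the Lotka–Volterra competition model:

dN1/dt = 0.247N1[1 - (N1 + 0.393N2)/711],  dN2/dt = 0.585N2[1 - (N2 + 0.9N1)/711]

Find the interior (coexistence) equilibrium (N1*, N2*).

Setting both brackets to zero gives the nullclines N1 + 0.393N2 = 711 and 0.9N1 + N2 = 711.
Substituting N2 = 711 - 0.9N1 into the first: N1(1 - 0.393·0.9) = 711 - 0.393·711.
So N1* = 432/0.646 = 668, and then N2* = 711 - 0.9·668 = 110.

N1* ≈ 668, N2* ≈ 110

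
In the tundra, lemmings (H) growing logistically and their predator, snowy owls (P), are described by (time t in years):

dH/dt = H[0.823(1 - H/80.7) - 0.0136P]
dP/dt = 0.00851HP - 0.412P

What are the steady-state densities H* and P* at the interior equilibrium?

H* ≈ 48.4, P* ≈ 24.2

From dP/dt = 0 with P > 0: 0.00851H* = 0.412, so H* = 48.4.
Substitute into dH/dt = 0: 0.823(1 - 48.4/80.7) = 0.0136P*.
The bracket is 0.4, giving P* = 0.329/0.0136 = 24.2.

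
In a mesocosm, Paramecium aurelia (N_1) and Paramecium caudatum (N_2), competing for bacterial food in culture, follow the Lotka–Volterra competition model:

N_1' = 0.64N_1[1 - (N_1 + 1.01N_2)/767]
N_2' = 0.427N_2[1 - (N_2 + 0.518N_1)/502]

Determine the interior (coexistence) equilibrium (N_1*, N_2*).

Setting both brackets to zero gives the nullclines N_1 + 1.01N_2 = 767 and 0.518N_1 + N_2 = 502.
Substituting N_2 = 502 - 0.518N_1 into the first: N_1(1 - 1.01·0.518) = 767 - 1.01·502.
So N_1* = 260/0.477 = 545, and then N_2* = 502 - 0.518·545 = 220.

N_1* ≈ 545, N_2* ≈ 220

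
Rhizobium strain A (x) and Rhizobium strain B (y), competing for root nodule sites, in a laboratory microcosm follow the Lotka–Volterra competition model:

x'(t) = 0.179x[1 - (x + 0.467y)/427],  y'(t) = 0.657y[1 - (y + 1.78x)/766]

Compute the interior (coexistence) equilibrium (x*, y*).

x* ≈ 411, y* ≈ 35.2

Setting both brackets to zero gives the nullclines x + 0.467y = 427 and 1.78x + y = 766.
Substituting y = 766 - 1.78x into the first: x(1 - 0.467·1.78) = 427 - 0.467·766.
So x* = 69.3/0.169 = 411, and then y* = 766 - 1.78·411 = 35.2.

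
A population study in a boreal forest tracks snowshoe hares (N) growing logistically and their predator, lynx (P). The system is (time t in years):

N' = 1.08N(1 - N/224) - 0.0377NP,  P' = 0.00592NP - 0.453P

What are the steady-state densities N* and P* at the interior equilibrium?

N* ≈ 76.5, P* ≈ 18.9

From dP/dt = 0 with P > 0: 0.00592N* = 0.453, so N* = 76.5.
Substitute into dN/dt = 0: 1.08(1 - 76.5/224) = 0.0377P*.
The bracket is 0.658, giving P* = 0.711/0.0377 = 18.9.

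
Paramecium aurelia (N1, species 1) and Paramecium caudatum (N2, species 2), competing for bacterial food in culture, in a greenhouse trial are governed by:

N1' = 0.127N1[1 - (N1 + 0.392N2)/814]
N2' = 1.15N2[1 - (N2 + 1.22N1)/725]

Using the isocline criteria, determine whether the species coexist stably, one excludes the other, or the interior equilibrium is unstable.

Compare the nullcline intercepts: K1/α12 = 814/0.392 = 2080 > K2 = 725; K2/α21 = 725/1.22 = 594 < K1 = 814.
Since the inequalities point opposite ways, species 1 can invade but species 2 cannot.

species 1 excludes species 2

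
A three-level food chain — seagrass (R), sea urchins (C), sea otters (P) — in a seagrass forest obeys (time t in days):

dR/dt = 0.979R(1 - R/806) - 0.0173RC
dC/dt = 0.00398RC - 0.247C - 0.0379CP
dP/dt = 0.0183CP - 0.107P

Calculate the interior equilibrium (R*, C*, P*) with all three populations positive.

From dP/dt = 0: 0.0183C* = 0.107, so C* = 5.85.
From dR/dt = 0: 0.979(1 - R*/806) = 0.0173·5.85, giving R* = 806·(1 - 0.103) = 723.
From dC/dt = 0: 0.00398·723 - 0.247 = 0.0379P*, so P* = 2.63/0.0379 = 69.4.

R* ≈ 723, C* ≈ 5.85, P* ≈ 69.4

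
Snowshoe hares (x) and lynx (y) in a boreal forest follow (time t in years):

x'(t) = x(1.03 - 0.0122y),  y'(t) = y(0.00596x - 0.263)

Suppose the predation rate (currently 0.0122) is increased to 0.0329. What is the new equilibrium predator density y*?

At the interior fixed point, setting dx/dt = 0 with x > 0 fixes y* = (prey growth rate)/(xy coefficient) — independent of the other coefficients.
With the change, y* = 1.03/0.0329 = 31.3; it falls from 84.4.

y* ≈ 31.3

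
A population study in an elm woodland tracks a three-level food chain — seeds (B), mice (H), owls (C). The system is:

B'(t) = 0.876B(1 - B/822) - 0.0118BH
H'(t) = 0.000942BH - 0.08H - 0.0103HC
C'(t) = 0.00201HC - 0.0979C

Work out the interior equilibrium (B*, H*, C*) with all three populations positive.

From dC/dt = 0: 0.00201H* = 0.0979, so H* = 48.7.
From dB/dt = 0: 0.876(1 - B*/822) = 0.0118·48.7, giving B* = 822·(1 - 0.656) = 283.
From dH/dt = 0: 0.000942·283 - 0.08 = 0.0103C*, so C* = 0.186/0.0103 = 18.1.

B* ≈ 283, H* ≈ 48.7, C* ≈ 18.1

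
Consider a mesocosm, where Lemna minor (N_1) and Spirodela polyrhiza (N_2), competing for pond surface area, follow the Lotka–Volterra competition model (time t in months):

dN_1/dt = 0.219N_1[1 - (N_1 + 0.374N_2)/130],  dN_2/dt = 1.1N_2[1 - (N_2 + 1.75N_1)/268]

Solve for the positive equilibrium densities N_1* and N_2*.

Setting both brackets to zero gives the nullclines N_1 + 0.374N_2 = 130 and 1.75N_1 + N_2 = 268.
Substituting N_2 = 268 - 1.75N_1 into the first: N_1(1 - 0.374·1.75) = 130 - 0.374·268.
So N_1* = 29.8/0.346 = 86.2, and then N_2* = 268 - 1.75·86.2 = 117.

N_1* ≈ 86.2, N_2* ≈ 117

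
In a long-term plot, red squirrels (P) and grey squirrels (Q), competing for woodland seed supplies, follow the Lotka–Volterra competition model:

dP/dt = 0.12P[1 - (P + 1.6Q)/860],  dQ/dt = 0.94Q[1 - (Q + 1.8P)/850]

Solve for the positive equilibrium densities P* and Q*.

Setting both brackets to zero gives the nullclines P + 1.6Q = 860 and 1.8P + Q = 850.
Substituting Q = 850 - 1.8P into the first: P(1 - 1.6·1.8) = 860 - 1.6·850.
So P* = -500/-1.88 = 266, and then Q* = 850 - 1.8·266 = 371.

P* ≈ 266, Q* ≈ 371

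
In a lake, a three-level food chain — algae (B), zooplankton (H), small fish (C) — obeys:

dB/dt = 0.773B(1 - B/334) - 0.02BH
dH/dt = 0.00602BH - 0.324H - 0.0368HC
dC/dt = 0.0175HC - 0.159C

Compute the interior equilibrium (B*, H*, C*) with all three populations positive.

From dC/dt = 0: 0.0175H* = 0.159, so H* = 9.09.
From dB/dt = 0: 0.773(1 - B*/334) = 0.02·9.09, giving B* = 334·(1 - 0.235) = 255.
From dH/dt = 0: 0.00602·255 - 0.324 = 0.0368C*, so C* = 1.21/0.0368 = 33.

B* ≈ 255, H* ≈ 9.09, C* ≈ 33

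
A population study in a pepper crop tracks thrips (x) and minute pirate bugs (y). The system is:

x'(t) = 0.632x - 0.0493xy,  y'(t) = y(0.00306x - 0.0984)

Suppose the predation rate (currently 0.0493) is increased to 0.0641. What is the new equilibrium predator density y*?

y* ≈ 9.86

At the interior fixed point, setting dx/dt = 0 with x > 0 fixes y* = (prey growth rate)/(xy coefficient) — independent of the other coefficients.
With the change, y* = 0.632/0.0641 = 9.86; it falls from 12.8.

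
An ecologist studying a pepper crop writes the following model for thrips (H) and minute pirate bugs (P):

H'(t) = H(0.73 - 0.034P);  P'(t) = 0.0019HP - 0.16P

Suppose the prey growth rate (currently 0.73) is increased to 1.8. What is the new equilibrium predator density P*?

P* ≈ 52.9

At the interior fixed point, setting dH/dt = 0 with H > 0 fixes P* = (prey growth rate)/(HP coefficient) — independent of the other coefficients.
With the change, P* = 1.8/0.034 = 52.9; it rises from 21.5.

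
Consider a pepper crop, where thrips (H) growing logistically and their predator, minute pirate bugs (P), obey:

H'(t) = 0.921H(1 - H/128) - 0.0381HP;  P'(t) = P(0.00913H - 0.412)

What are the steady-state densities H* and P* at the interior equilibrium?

From dP/dt = 0 with P > 0: 0.00913H* = 0.412, so H* = 45.1.
Substitute into dH/dt = 0: 0.921(1 - 45.1/128) = 0.0381P*.
The bracket is 0.647, giving P* = 0.596/0.0381 = 15.7.

H* ≈ 45.1, P* ≈ 15.7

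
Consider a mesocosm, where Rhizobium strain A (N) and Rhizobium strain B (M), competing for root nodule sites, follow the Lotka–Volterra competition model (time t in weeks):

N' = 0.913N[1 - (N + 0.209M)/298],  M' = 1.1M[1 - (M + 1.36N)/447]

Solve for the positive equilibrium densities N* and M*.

Setting both brackets to zero gives the nullclines N + 0.209M = 298 and 1.36N + M = 447.
Substituting M = 447 - 1.36N into the first: N(1 - 0.209·1.36) = 298 - 0.209·447.
So N* = 205/0.716 = 286, and then M* = 447 - 1.36·286 = 58.3.

N* ≈ 286, M* ≈ 58.3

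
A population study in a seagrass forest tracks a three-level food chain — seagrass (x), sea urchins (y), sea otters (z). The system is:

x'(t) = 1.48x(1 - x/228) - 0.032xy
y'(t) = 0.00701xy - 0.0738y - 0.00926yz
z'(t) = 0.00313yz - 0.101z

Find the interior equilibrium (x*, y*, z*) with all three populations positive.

x* ≈ 68.9, y* ≈ 32.3, z* ≈ 44.2

From dz/dt = 0: 0.00313y* = 0.101, so y* = 32.3.
From dx/dt = 0: 1.48(1 - x*/228) = 0.032·32.3, giving x* = 228·(1 - 0.698) = 68.9.
From dy/dt = 0: 0.00701·68.9 - 0.0738 = 0.00926z*, so z* = 0.409/0.00926 = 44.2.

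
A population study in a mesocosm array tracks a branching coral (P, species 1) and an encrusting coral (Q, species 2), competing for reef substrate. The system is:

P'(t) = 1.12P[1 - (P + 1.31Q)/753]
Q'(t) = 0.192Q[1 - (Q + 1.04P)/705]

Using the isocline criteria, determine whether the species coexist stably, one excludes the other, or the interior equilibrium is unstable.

unstable coexistence (outcome depends on initial conditions)

Compare the nullcline intercepts: K1/α12 = 753/1.31 = 575 < K2 = 705; K2/α21 = 705/1.04 = 678 < K1 = 753.
Since both are reversed, neither can invade when rare; the interior point is a saddle.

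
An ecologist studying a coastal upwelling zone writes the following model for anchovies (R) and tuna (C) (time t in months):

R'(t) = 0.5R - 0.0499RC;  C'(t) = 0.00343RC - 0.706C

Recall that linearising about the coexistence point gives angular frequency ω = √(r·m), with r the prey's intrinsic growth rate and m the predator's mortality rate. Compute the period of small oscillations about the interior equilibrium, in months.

Here r = 0.5 and m = 0.706, so r·m = 0.353.
ω = √0.353 = 0.594 per month, hence T = 2π/ω ≈ 10.6 months.

T ≈ 10.6 months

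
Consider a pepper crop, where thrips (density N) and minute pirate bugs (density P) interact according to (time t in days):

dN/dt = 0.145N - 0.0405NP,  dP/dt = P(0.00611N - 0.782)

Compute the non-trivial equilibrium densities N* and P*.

N* ≈ 128, P* ≈ 3.58

Set dP/dt = 0 with P > 0: 0.00611N - 0.782 = 0, so N* = 0.782/0.00611 = 128.
Set dN/dt = 0 with N > 0: 0.145 - 0.0405P = 0, so P* = 0.145/0.0405 = 3.58.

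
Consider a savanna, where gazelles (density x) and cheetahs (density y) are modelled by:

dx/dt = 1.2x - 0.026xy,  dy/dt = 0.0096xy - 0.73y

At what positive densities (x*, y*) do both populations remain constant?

x* ≈ 76, y* ≈ 46.2

Set dy/dt = 0 with y > 0: 0.0096x - 0.73 = 0, so x* = 0.73/0.0096 = 76.
Set dx/dt = 0 with x > 0: 1.2 - 0.026y = 0, so y* = 1.2/0.026 = 46.2.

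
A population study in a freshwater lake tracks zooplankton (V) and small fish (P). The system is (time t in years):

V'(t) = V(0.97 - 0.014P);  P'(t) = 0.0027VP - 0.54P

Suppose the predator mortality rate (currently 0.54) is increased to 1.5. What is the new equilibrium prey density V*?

At the interior fixed point, setting dP/dt = 0 with P > 0 fixes V* = (predator death rate)/(VP coefficient) — independent of the other coefficients.
With the change, V* = 1.5/0.0027 = 556; it rises from 200.

V* ≈ 556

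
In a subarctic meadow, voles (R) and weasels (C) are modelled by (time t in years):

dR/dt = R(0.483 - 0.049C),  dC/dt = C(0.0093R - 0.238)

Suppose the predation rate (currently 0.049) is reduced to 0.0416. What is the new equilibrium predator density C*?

C* ≈ 11.6

At the interior fixed point, setting dR/dt = 0 with R > 0 fixes C* = (prey growth rate)/(RC coefficient) — independent of the other coefficients.
With the change, C* = 0.483/0.0416 = 11.6; it rises from 9.86.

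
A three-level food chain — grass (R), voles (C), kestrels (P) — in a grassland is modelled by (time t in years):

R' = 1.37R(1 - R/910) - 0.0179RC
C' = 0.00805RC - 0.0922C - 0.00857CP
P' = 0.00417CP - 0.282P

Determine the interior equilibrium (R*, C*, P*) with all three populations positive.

From dP/dt = 0: 0.00417C* = 0.282, so C* = 67.6.
From dR/dt = 0: 1.37(1 - R*/910) = 0.0179·67.6, giving R* = 910·(1 - 0.884) = 106.
From dC/dt = 0: 0.00805·106 - 0.0922 = 0.00857P*, so P* = 0.761/0.00857 = 88.8.

R* ≈ 106, C* ≈ 67.6, P* ≈ 88.8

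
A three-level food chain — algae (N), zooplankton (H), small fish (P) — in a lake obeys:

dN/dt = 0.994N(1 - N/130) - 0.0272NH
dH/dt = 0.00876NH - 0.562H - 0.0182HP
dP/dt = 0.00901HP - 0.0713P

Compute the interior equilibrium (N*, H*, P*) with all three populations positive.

From dP/dt = 0: 0.00901H* = 0.0713, so H* = 7.91.
From dN/dt = 0: 0.994(1 - N*/130) = 0.0272·7.91, giving N* = 130·(1 - 0.217) = 102.
From dH/dt = 0: 0.00876·102 - 0.562 = 0.0182P*, so P* = 0.33/0.0182 = 18.1.

N* ≈ 102, H* ≈ 7.91, P* ≈ 18.1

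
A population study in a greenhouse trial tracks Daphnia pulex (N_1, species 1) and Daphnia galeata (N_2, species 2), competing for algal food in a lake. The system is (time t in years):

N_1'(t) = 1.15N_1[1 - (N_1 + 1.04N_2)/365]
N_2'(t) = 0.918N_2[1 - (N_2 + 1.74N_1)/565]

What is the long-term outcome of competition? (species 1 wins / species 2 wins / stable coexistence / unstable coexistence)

unstable coexistence (outcome depends on initial conditions)

Compare the nullcline intercepts: K1/α12 = 365/1.04 = 351 < K2 = 565; K2/α21 = 565/1.74 = 325 < K1 = 365.
Since both are reversed, neither can invade when rare; the interior point is a saddle.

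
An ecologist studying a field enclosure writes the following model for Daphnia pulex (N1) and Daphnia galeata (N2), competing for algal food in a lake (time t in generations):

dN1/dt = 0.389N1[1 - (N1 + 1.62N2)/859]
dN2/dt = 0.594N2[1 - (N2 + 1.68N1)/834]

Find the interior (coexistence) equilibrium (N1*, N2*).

N1* ≈ 286, N2* ≈ 354

Setting both brackets to zero gives the nullclines N1 + 1.62N2 = 859 and 1.68N1 + N2 = 834.
Substituting N2 = 834 - 1.68N1 into the first: N1(1 - 1.62·1.68) = 859 - 1.62·834.
So N1* = -492/-1.72 = 286, and then N2* = 834 - 1.68·286 = 354.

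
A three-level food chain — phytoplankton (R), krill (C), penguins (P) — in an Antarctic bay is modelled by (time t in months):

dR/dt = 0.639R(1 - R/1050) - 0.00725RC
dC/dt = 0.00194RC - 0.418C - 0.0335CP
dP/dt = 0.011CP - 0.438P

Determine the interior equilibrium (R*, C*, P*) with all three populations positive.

From dP/dt = 0: 0.011C* = 0.438, so C* = 39.8.
From dR/dt = 0: 0.639(1 - R*/1050) = 0.00725·39.8, giving R* = 1050·(1 - 0.452) = 576.
From dC/dt = 0: 0.00194·576 - 0.418 = 0.0335P*, so P* = 0.699/0.0335 = 20.9.

R* ≈ 576, C* ≈ 39.8, P* ≈ 20.9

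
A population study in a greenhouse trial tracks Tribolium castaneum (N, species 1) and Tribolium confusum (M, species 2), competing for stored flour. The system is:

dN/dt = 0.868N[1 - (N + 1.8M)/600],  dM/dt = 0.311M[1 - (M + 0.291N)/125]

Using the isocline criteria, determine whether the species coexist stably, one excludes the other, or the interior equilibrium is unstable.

Compare the nullcline intercepts: K1/α12 = 600/1.8 = 333 > K2 = 125; K2/α21 = 125/0.291 = 430 < K1 = 600.
Since the inequalities point opposite ways, species 1 can invade but species 2 cannot.

species 1 excludes species 2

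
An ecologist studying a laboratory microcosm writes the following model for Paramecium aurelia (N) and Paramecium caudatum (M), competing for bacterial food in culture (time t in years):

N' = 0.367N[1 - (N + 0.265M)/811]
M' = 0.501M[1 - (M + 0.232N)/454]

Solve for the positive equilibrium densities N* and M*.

N* ≈ 736, M* ≈ 283

Setting both brackets to zero gives the nullclines N + 0.265M = 811 and 0.232N + M = 454.
Substituting M = 454 - 0.232N into the first: N(1 - 0.265·0.232) = 811 - 0.265·454.
So N* = 691/0.939 = 736, and then M* = 454 - 0.232·736 = 283.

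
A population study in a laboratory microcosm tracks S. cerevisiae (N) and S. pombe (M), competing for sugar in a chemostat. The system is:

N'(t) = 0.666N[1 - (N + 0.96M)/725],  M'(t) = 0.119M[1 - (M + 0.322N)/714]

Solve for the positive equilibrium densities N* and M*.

N* ≈ 57.3, M* ≈ 696

Setting both brackets to zero gives the nullclines N + 0.96M = 725 and 0.322N + M = 714.
Substituting M = 714 - 0.322N into the first: N(1 - 0.96·0.322) = 725 - 0.96·714.
So N* = 39.6/0.691 = 57.3, and then M* = 714 - 0.322·57.3 = 696.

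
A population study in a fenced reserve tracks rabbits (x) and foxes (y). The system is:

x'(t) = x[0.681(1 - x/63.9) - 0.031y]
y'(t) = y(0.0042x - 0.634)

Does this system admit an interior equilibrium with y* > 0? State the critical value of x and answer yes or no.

The predator equation gives dy/dt > 0 only when x > 0.634/0.0042 = 151.
Without the predator, x → K = 63.9. Since 63.9 < 151, the predator cannot invade.

Threshold x = 151; K < 151, so no, the predator goes extinct.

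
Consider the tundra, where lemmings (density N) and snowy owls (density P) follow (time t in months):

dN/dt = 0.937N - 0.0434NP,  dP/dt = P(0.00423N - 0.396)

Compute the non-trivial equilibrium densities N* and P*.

Set dP/dt = 0 with P > 0: 0.00423N - 0.396 = 0, so N* = 0.396/0.00423 = 93.6.
Set dN/dt = 0 with N > 0: 0.937 - 0.0434P = 0, so P* = 0.937/0.0434 = 21.6.

N* ≈ 93.6, P* ≈ 21.6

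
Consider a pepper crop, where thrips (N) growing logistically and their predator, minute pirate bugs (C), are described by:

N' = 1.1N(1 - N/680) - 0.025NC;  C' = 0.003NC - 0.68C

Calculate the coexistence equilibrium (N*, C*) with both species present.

From dC/dt = 0 with C > 0: 0.003N* = 0.68, so N* = 227.
Substitute into dN/dt = 0: 1.1(1 - 227/680) = 0.025C*.
The bracket is 0.667, giving C* = 0.733/0.025 = 29.3.

N* ≈ 227, C* ≈ 29.3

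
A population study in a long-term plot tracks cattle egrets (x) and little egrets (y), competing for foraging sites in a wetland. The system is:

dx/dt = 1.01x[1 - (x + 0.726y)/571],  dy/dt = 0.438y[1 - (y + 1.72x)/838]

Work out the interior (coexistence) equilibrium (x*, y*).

Setting both brackets to zero gives the nullclines x + 0.726y = 571 and 1.72x + y = 838.
Substituting y = 838 - 1.72x into the first: x(1 - 0.726·1.72) = 571 - 0.726·838.
So x* = -37.4/-0.249 = 150, and then y* = 838 - 1.72·150 = 579.

x* ≈ 150, y* ≈ 579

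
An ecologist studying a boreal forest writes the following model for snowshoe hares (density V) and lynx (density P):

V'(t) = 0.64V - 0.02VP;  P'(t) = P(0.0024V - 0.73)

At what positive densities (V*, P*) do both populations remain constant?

Set dP/dt = 0 with P > 0: 0.0024V - 0.73 = 0, so V* = 0.73/0.0024 = 304.
Set dV/dt = 0 with V > 0: 0.64 - 0.02P = 0, so P* = 0.64/0.02 = 32.

V* ≈ 304, P* ≈ 32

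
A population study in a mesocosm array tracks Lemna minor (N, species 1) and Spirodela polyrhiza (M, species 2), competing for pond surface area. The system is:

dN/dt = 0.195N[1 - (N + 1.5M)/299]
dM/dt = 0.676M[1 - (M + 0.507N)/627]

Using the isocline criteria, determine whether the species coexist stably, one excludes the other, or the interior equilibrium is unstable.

Compare the nullcline intercepts: K1/α12 = 299/1.5 = 199 < K2 = 627; K2/α21 = 627/0.507 = 1240 > K1 = 299.
Since the inequalities point opposite ways, species 2 can invade but species 1 cannot.

species 2 excludes species 1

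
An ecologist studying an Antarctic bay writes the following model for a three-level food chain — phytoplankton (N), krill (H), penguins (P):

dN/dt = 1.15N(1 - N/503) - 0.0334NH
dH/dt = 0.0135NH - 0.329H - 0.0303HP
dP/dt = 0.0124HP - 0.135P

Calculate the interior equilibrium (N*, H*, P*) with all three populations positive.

N* ≈ 344, H* ≈ 10.9, P* ≈ 142

From dP/dt = 0: 0.0124H* = 0.135, so H* = 10.9.
From dN/dt = 0: 1.15(1 - N*/503) = 0.0334·10.9, giving N* = 503·(1 - 0.316) = 344.
From dH/dt = 0: 0.0135·344 - 0.329 = 0.0303P*, so P* = 4.31/0.0303 = 142.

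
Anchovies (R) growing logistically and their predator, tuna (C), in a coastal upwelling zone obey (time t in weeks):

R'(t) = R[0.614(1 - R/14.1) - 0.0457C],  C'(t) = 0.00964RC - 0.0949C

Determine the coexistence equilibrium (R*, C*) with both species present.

R* ≈ 9.84, C* ≈ 4.06

From dC/dt = 0 with C > 0: 0.00964R* = 0.0949, so R* = 9.84.
Substitute into dR/dt = 0: 0.614(1 - 9.84/14.1) = 0.0457C*.
The bracket is 0.302, giving C* = 0.185/0.0457 = 4.06.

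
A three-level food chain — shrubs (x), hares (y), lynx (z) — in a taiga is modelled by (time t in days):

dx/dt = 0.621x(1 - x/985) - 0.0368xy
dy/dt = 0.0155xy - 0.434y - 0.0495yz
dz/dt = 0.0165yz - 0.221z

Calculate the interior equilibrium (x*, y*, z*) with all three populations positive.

x* ≈ 203, y* ≈ 13.4, z* ≈ 54.9

From dz/dt = 0: 0.0165y* = 0.221, so y* = 13.4.
From dx/dt = 0: 0.621(1 - x*/985) = 0.0368·13.4, giving x* = 985·(1 - 0.794) = 203.
From dy/dt = 0: 0.0155·203 - 0.434 = 0.0495z*, so z* = 2.72/0.0495 = 54.9.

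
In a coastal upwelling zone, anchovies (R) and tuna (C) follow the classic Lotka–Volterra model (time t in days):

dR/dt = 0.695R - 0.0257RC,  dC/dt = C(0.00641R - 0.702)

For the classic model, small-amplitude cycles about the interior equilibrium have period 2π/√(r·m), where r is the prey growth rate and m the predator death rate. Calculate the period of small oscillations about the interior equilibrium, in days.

Here r = 0.695 and m = 0.702, so r·m = 0.488.
ω = √0.488 = 0.698 per day, hence T = 2π/ω ≈ 9 days.

T ≈ 9 days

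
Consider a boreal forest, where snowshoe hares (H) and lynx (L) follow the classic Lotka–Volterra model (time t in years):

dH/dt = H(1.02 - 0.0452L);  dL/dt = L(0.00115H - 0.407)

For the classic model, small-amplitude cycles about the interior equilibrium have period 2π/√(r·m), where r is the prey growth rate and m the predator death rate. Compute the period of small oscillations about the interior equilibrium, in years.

T ≈ 9.75 years

Here r = 1.02 and m = 0.407, so r·m = 0.415.
ω = √0.415 = 0.644 per year, hence T = 2π/ω ≈ 9.75 years.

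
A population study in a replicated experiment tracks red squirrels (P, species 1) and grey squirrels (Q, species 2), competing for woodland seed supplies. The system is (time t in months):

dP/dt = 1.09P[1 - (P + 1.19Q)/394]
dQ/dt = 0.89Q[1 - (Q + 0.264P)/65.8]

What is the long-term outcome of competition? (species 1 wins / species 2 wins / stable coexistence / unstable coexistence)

species 1 excludes species 2

Compare the nullcline intercepts: K1/α12 = 394/1.19 = 331 > K2 = 65.8; K2/α21 = 65.8/0.264 = 249 < K1 = 394.
Since the inequalities point opposite ways, species 1 can invade but species 2 cannot.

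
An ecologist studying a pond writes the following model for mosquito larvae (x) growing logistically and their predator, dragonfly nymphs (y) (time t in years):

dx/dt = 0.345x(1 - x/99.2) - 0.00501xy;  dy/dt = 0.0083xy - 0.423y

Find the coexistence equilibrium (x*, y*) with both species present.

x* ≈ 51, y* ≈ 33.5

From dy/dt = 0 with y > 0: 0.0083x* = 0.423, so x* = 51.
Substitute into dx/dt = 0: 0.345(1 - 51/99.2) = 0.00501y*.
The bracket is 0.486, giving y* = 0.168/0.00501 = 33.5.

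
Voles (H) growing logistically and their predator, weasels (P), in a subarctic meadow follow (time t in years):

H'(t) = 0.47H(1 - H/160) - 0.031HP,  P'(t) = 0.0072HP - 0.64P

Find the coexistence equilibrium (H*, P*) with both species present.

From dP/dt = 0 with P > 0: 0.0072H* = 0.64, so H* = 88.9.
Substitute into dH/dt = 0: 0.47(1 - 88.9/160) = 0.031P*.
The bracket is 0.444, giving P* = 0.209/0.031 = 6.74.

H* ≈ 88.9, P* ≈ 6.74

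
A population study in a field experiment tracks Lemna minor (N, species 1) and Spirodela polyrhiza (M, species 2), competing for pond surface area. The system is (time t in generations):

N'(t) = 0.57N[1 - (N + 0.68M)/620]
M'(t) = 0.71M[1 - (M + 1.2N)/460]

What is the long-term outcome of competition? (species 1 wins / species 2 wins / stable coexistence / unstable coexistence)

Compare the nullcline intercepts: K1/α12 = 620/0.68 = 912 > K2 = 460; K2/α21 = 460/1.2 = 383 < K1 = 620.
Since the inequalities point opposite ways, species 1 can invade but species 2 cannot.

species 1 excludes species 2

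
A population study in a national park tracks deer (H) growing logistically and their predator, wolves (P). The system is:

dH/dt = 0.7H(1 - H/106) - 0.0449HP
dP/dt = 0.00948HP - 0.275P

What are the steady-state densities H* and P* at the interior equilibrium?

H* ≈ 29, P* ≈ 11.3

From dP/dt = 0 with P > 0: 0.00948H* = 0.275, so H* = 29.
Substitute into dH/dt = 0: 0.7(1 - 29/106) = 0.0449P*.
The bracket is 0.726, giving P* = 0.508/0.0449 = 11.3.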